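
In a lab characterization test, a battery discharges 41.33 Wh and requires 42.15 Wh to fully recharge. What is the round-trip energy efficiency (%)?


eta_e = E_dis / E_chg * 100 = 41.33 / 42.15 * 100 = 98.05%

98.05%


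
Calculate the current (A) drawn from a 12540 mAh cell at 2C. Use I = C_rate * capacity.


Convert: capacity = 12540 mAh = 12.54 Ah
I = C_rate * capacity = 2 * 12.54 = 25.08 A

25.08 A


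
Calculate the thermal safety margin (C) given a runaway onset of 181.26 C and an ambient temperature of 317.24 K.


Convert: T_ambient = 317.24 K = 44.09 C
margin = 181.26 - 44.09 = 137.17 C

137.17 C


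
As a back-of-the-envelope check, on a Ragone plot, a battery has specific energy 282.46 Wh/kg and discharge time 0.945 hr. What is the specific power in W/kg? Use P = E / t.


P_specific = E / t = 282.46 / 0.945 = 298.9 W/kg

298.9 W/kg


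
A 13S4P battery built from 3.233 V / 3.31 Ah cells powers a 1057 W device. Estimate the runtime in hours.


Step 1: E_pack = Ns * V_cell * Np * C_cell = 13 * 3.233 * 4 * 3.31 = 556.46 Wh
Step 2: t = E_pack / P = 556.46 / 1057 = 0.5265 hr

0.5265 hr


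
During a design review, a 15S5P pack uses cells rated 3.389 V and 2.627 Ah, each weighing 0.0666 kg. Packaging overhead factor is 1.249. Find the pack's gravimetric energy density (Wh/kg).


Step 1: V_pack = 15 * 3.389 = 50.835 V
Step 2: C_pack = 5 * 2.627 = 13.135 Ah
Step 3: E_pack = V_pack * C_pack = 50.835 * 13.135 = 667.72 Wh
Step 4: m_pack = 15 * 5 * 0.0666 * 1.249 = 6.2388 kg
Step 5: ED = E_pack / m_pack = 667.72 / 6.2388 = 107.0 Wh/kg

107.0 Wh/kg


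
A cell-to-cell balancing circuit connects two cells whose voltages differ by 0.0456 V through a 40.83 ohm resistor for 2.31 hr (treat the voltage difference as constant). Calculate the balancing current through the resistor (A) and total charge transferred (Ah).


I_bal = dV / R = 0.0456 / 40.83 = 0.0011168 A
Q = I_bal * t = 0.0011168 * 2.31 = 0.002580 Ah

I=0.0011168 A, Q=0.002580 Ah


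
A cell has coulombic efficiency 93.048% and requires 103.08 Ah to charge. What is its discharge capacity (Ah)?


Q_dis = eta/100 * Q_chg = 93.048/100 * 103.08 = 95.91 Ah

95.91 Ah


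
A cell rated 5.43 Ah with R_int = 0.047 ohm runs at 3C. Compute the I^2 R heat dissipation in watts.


Step 1: I = C_rate * capacity = 3 * 5.43 = 16.29 A
Step 2: Q = I^2 * R = 16.29^2 * 0.047 = 265.36 * 0.047 = 12.47 W

12.47 W


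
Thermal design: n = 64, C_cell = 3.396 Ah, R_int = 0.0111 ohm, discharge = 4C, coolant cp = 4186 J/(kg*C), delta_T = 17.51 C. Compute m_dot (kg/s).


Step 1: I = 4 * 3.396 = 13.584 A
Step 2: Q_cell = I^2 * R = 13.584^2 * 0.0111 = 2.0482 W
Step 3: Q_total = 64 * 2.0482 = 131.08 W
Step 4: m_dot = Q_total / (cp * dT) = 131.08 / (4186 * 17.51) = 0.001788 kg/s

0.001788 kg/s


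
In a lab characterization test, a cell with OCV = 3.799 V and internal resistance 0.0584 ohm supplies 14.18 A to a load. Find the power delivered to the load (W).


Step 1: V_terminal = OCV - I*R = 3.799 - 14.18 * 0.0584 = 2.9709 V
Step 2: P_out = V_terminal * I = 2.9709 * 14.18 = 42.13 W

42.13 W


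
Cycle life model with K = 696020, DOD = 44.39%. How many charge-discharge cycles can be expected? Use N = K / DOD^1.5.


DOD^1.5 = 295.75
N = K / DOD^1.5 = 696020 / 295.75 = 2353

2353 cycles


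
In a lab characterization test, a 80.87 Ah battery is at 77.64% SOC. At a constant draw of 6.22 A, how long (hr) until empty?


Step 1: remaining = SOC/100 * C_total = 77.64/100 * 80.87 = 62.787 Ah
Step 2: t = remaining / I = 62.787 / 6.22 = 10.09 hr

10.09 hr


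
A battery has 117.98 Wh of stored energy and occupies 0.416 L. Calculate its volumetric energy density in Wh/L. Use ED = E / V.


Volumetric ED = 117.98 Wh / 0.416 L = 283.6 Wh/L

283.6 Wh/L


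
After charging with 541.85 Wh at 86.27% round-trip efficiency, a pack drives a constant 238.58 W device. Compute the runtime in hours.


Step 1: E_discharge = eta/100 * E_charge = 86.27/100 * 541.85 = 467.45 Wh
Step 2: t = E_discharge / P = 467.45 / 238.58 = 1.959 hr

1.959 hr


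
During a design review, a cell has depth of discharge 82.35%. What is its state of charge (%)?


SOC = 100 - DOD = 100 - 82.35 = 17.65%

17.65%


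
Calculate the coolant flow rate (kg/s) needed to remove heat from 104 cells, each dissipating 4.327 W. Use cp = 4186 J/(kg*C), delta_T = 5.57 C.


Q_total = 104 * 4.327 = 450.01 W
m_dot = Q_total / (cp * dT) = 450.01 / (4186 * 5.57) = 0.01930 kg/s

0.01930 kg/s


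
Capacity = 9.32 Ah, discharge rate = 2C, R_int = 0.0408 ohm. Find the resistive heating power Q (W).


Step 1: I = C_rate * capacity = 2 * 9.32 = 18.64 A
Step 2: Q = I^2 * R = 18.64^2 * 0.0408 = 347.45 * 0.0408 = 14.18 W

14.18 W


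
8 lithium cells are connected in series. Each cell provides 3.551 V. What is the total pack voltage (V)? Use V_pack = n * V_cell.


Series voltages add: 8 * 3.551 V = 28.408 V

28.408 V


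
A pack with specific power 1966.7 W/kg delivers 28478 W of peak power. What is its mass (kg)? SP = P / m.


m = P / SP = 28478 / 1966.7 = 14.48 kg

14.48 kg


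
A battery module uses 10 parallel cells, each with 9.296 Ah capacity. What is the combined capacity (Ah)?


C_total = 10 * 9.296 = 92.96 Ah

92.96 Ah


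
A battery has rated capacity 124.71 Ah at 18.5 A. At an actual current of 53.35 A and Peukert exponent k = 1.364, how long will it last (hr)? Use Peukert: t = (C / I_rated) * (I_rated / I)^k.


t_rated = C / I_rated = 124.71 / 18.5 = 6.7411 hr
(I_rated/I)^k = (0.34677)^1.364 = 0.23584
t = t_rated * (I_rated/I)^k = 6.7411 * 0.23584 = 1.590 hr

1.590 hr


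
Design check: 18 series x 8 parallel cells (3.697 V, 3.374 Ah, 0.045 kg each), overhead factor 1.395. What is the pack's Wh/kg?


Step 1: V_pack = 18 * 3.697 = 66.546 V
Step 2: C_pack = 8 * 3.374 = 26.992 Ah
Step 3: E_pack = V_pack * C_pack = 66.546 * 26.992 = 1796.2 Wh
Step 4: m_pack = 18 * 8 * 0.045 * 1.395 = 9.0396 kg
Step 5: ED = E_pack / m_pack = 1796.2 / 9.0396 = 198.7 Wh/kg

198.7 Wh/kg


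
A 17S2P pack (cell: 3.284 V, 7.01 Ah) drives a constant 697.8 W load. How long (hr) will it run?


Step 1: E_pack = Ns * V_cell * Np * C_cell = 17 * 3.284 * 2 * 7.01 = 782.71 Wh
Step 2: t = E_pack / P = 782.71 / 697.8 = 1.122 hr

1.122 hr


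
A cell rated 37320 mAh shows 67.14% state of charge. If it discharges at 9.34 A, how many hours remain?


Convert: C_total = 37320 mAh = 37.32 Ah
Step 1: remaining = SOC/100 * C_total = 67.14/100 * 37.32 = 25.057 Ah
Step 2: t = remaining / I = 25.057 / 9.34 = 2.683 hr

2.683 hr


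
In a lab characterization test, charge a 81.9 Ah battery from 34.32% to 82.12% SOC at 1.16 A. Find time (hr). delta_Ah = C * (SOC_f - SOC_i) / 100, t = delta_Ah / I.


Step 1: dSOC = 82.12% - 34.32% = 47.8%
Step 2: delta_Ah = 81.9 * 47.8 / 100 = 39.148 Ah
Step 3: t = 39.148 / 1.16 = 33.75 hr

33.75 hr


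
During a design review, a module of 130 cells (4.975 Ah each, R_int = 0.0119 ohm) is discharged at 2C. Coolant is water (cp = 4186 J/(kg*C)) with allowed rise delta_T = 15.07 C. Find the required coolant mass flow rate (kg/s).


Step 1: I = 2 * 4.975 = 9.95 A
Step 2: Q_cell = I^2 * R = 9.95^2 * 0.0119 = 1.1781 W
Step 3: Q_total = 130 * 1.1781 = 153.15 W
Step 4: m_dot = Q_total / (cp * dT) = 153.15 / (4186 * 15.07) = 0.002428 kg/s

0.002428 kg/s


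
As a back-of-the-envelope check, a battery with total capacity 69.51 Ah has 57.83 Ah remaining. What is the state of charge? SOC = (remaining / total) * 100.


SOC% = 57.83 / 69.51 * 100 = 83.20%

83.20%


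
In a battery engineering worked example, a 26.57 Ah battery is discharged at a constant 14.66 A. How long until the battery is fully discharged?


Runtime = 26.57 Ah / 14.66 A = 1.812 hr

1.812 hr


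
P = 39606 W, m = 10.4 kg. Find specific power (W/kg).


SP = P / m = 39606 / 10.4 = 3808 W/kg

3808 W/kg


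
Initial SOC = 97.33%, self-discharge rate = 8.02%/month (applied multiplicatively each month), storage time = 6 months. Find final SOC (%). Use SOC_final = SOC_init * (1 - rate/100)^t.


Monthly retention factor = 1 - 8.02/100 = 0.9198
Over 6 months: factor^6 = 0.60556
SOC_final = 97.33 * 0.60556 = 58.94%

58.94%


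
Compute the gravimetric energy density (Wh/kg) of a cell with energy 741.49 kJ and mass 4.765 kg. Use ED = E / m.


Convert: E = 741.49 kJ = 205.97 Wh
ED = E / m = 205.97 / 4.765 = 43.23 Wh/kg

43.23 Wh/kg


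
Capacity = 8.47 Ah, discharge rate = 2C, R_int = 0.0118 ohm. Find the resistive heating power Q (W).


Step 1: I = C_rate * capacity = 2 * 8.47 = 16.94 A
Step 2: Q = I^2 * R = 16.94^2 * 0.0118 = 286.96 * 0.0118 = 3.386 W

3.386 W


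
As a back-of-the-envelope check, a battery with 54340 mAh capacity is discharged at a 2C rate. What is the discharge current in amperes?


Convert: capacity = 54340 mAh = 54.34 Ah
I = C_rate * capacity = 2 * 54.34 = 108.68 A

108.68 A


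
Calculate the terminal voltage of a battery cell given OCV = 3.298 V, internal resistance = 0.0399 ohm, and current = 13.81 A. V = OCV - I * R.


V = OCV - I*R = 3.298 - 13.81 * 0.0399 = 2.747 V

2.747 V


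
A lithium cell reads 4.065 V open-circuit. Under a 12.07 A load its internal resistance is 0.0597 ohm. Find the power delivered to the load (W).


Step 1: V_terminal = OCV - I*R = 4.065 - 12.07 * 0.0597 = 3.3444 V
Step 2: P_out = V_terminal * I = 3.3444 * 12.07 = 40.37 W

40.37 W


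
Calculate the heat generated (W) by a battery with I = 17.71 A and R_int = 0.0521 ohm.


I^2 = 313.64
Q = 313.64 * 0.0521 = 16.34 W

16.34 W


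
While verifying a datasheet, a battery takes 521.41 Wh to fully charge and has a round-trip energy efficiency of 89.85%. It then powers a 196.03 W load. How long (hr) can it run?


Step 1: E_discharge = eta/100 * E_charge = 89.85/100 * 521.41 = 468.49 Wh
Step 2: t = E_discharge / P = 468.49 / 196.03 = 2.390 hr

2.390 hr


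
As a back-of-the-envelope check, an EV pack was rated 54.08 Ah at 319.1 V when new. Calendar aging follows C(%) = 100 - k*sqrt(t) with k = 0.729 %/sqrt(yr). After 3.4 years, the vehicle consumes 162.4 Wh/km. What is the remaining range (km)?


Step 1: capacity retention = 100 - 0.729 * sqrt(3.4) = 100 - 0.729 * 1.8439 = 98.656%
Step 2: C_now = 54.08 * 98.656/100 = 53.353 Ah
Step 3: E_pack = V * C_now = 319.1 * 53.353 = 17025 Wh
Step 4: range = E_pack / consumption = 17025 / 162.4 = 104.8 km

104.8 km


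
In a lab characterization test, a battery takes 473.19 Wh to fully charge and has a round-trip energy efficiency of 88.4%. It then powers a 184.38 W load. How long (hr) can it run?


Step 1: E_discharge = eta/100 * E_charge = 88.4/100 * 473.19 = 418.3 Wh
Step 2: t = E_discharge / P = 418.3 / 184.38 = 2.269 hr

2.269 hr


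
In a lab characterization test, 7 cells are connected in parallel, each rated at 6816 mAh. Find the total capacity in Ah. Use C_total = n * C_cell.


Convert: C_cell = 6816 mAh = 6.816 Ah
C_total = 7 * 6.816 = 47.712 Ah

47.712 Ah


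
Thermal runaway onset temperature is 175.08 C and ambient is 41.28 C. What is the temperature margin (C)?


margin = T_onset - T_ambient = 175.08 - 41.28 = 133.8 C

133.8 C


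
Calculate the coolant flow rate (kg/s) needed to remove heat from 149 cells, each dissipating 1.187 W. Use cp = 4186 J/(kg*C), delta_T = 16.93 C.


Q_total = 149 * 1.187 = 176.86 W
m_dot = Q_total / (cp * dT) = 176.86 / (4186 * 16.93) = 0.002496 kg/s

0.002496 kg/s


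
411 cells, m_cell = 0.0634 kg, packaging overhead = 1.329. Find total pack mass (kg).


Cell mass sum = 411 * 0.0634 = 26.057 kg
With overhead 1.329: m_pack = 26.057 * 1.329 = 34.63 kg

34.63 kg


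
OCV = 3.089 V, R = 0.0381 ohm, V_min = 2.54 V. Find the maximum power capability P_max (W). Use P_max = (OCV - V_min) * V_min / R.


P_max = (OCV - V_min) * V_min / R = (3.089 - 2.54) * 2.54 / 0.0381 = 0.549 * 2.54 / 0.0381 = 36.60 W

36.60 W


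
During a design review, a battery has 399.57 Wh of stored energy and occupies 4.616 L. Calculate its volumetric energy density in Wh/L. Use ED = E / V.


ED = E / V = 399.57 / 4.616 = 86.56 Wh/L

86.56 Wh/L


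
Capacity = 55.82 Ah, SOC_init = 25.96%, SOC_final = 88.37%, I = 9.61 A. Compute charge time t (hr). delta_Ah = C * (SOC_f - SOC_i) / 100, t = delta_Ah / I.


delta_Ah = 55.82 * (88.37 - 25.96) / 100 = 34.837 Ah
t = delta_Ah / I = 34.837 / 9.61 = 3.625 hr

3.625 hr


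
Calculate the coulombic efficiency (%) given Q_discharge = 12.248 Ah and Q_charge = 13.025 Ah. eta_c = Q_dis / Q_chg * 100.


eta_c = Q_dis / Q_chg * 100 = 12.248 / 13.025 * 100 = 94.03%

94.03%


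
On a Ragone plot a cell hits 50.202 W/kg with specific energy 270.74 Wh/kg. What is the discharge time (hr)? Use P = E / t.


t = E / P = 270.74 / 50.202 = 5.393 hr

5.393 hr


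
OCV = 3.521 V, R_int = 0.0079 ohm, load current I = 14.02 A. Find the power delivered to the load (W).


Step 1: V_terminal = OCV - I*R = 3.521 - 14.02 * 0.0079 = 3.4102 V
Step 2: P_out = V_terminal * I = 3.4102 * 14.02 = 47.81 W

47.81 W


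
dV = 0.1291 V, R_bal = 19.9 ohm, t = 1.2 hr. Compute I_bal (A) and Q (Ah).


First, Ohm's law: I_bal = 0.1291 V / 19.9 ohm = 0.0064874 A
Then Q = I * t = 0.0064874 A * 1.2 hr = 0.007785 Ah

I=0.0064874 A, Q=0.007785 Ah


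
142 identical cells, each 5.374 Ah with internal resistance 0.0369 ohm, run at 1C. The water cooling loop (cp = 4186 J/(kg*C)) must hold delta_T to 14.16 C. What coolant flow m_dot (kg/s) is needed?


Step 1: I = 1 * 5.374 = 5.374 A
Step 2: Q_cell = I^2 * R = 5.374^2 * 0.0369 = 1.0657 W
Step 3: Q_total = 142 * 1.0657 = 151.33 W
Step 4: m_dot = Q_total / (cp * dT) = 151.33 / (4186 * 14.16) = 0.002553 kg/s

0.002553 kg/s


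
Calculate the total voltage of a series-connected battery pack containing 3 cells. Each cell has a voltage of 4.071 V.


Series voltages add: 3 * 4.071 V = 12.213 V

12.213 V


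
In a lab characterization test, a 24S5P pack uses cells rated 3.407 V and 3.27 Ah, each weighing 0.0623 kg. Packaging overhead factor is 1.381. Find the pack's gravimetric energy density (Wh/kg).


Step 1: V_pack = 24 * 3.407 = 81.768 V
Step 2: C_pack = 5 * 3.27 = 16.35 Ah
Step 3: E_pack = V_pack * C_pack = 81.768 * 16.35 = 1336.9 Wh
Step 4: m_pack = 24 * 5 * 0.0623 * 1.381 = 10.324 kg
Step 5: ED = E_pack / m_pack = 1336.9 / 10.324 = 129.5 Wh/kg

129.5 Wh/kg


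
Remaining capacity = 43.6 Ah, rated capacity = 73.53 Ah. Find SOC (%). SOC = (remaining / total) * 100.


SOC = (remaining / total) * 100 = (43.6 / 73.53) * 100 = 59.30%

59.30%


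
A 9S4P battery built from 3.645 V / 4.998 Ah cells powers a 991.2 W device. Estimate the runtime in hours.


Step 1: E_pack = Ns * V_cell * Np * C_cell = 9 * 3.645 * 4 * 4.998 = 655.84 Wh
Step 2: t = E_pack / P = 655.84 / 991.2 = 0.6617 hr

0.6617 hr


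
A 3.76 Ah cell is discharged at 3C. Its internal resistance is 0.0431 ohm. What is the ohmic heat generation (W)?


Step 1: I = C_rate * capacity = 3 * 3.76 = 11.28 A
Step 2: Q = I^2 * R = 11.28^2 * 0.0431 = 127.24 * 0.0431 = 5.484 W

5.484 W


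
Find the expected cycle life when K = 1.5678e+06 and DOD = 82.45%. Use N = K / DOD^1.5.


DOD^1.5 = 748.66
N = K / DOD^1.5 = 1.5678e+06 / 748.66 = 2094

2094 cycles


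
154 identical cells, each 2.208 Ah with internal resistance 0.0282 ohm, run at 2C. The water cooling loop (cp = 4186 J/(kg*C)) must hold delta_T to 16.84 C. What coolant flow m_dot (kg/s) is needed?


Step 1: I = 2 * 2.208 = 4.416 A
Step 2: Q_cell = I^2 * R = 4.416^2 * 0.0282 = 0.54993 W
Step 3: Q_total = 154 * 0.54993 = 84.689 W
Step 4: m_dot = Q_total / (cp * dT) = 84.689 / (4186 * 16.84) = 0.001201 kg/s

0.001201 kg/s


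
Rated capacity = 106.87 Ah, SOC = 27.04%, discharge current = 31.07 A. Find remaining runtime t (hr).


Step 1: remaining = SOC/100 * C_total = 27.04/100 * 106.87 = 28.898 Ah
Step 2: t = remaining / I = 28.898 / 31.07 = 0.9301 hr

0.9301 hr


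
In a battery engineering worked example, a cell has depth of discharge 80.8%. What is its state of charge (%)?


SOC = 100 - DOD = 100 - 80.8 = 19.2%

19.2%


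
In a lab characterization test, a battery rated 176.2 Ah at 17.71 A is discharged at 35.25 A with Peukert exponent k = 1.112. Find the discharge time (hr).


Step 1: t_rated = C / I_rated = 176.2 / 17.71 = 9.9492 hr
Step 2: ratio = 17.71 / 35.25 = 0.50241
Step 3: ratio^k = 0.50241^1.112 = 0.46513
Step 4: t = t_rated * ratio^k = 9.9492 * 0.46513 = 4.628 hr

4.628 hr


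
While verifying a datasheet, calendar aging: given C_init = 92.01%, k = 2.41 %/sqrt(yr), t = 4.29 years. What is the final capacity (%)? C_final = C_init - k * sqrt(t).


Step 1: sqrt(4.29 yr) = 2.0712
Step 2: drop = 2.41 * 2.0712 = 4.9916
Step 3: C_final = 92.01 - 4.9916 = 87.02%

87.02%


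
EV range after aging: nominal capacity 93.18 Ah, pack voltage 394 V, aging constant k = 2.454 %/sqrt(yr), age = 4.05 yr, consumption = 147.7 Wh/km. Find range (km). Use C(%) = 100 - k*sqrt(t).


Step 1: capacity retention = 100 - 2.454 * sqrt(4.05) = 100 - 2.454 * 2.0125 = 95.061%
Step 2: C_now = 93.18 * 95.061/100 = 88.578 Ah
Step 3: E_pack = V * C_now = 394 * 88.578 = 34900 Wh
Step 4: range = E_pack / consumption = 34900 / 147.7 = 236.3 km

236.3 km


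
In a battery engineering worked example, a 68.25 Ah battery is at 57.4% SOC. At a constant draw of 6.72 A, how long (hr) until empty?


Step 1: remaining = SOC/100 * C_total = 57.4/100 * 68.25 = 39.176 Ah
Step 2: t = remaining / I = 39.176 / 6.72 = 5.830 hr

5.830 hr


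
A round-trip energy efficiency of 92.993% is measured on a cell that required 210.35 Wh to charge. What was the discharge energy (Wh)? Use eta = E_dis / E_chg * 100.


E_dis = eta/100 * E_chg = 92.993/100 * 210.35 = 195.6 Wh

195.6 Wh


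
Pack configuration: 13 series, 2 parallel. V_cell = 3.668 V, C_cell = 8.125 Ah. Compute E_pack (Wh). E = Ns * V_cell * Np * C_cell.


V_pack = 13 * 3.668 = 47.684 V
C_pack = 2 * 8.125 = 16.25 Ah
E = V_pack * C_pack = 47.684 * 16.25 = 774.9 Wh

774.9 Wh


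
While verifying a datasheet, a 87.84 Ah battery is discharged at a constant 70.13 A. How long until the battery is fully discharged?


Runtime = 87.84 Ah / 70.13 A = 1.253 hr

1.253 hr


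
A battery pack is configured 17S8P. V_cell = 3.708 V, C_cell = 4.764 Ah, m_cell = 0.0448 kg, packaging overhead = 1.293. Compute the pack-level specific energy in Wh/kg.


Step 1: V_pack = 17 * 3.708 = 63.036 V
Step 2: C_pack = 8 * 4.764 = 38.112 Ah
Step 3: E_pack = V_pack * C_pack = 63.036 * 38.112 = 2402.4 Wh
Step 4: m_pack = 17 * 8 * 0.0448 * 1.293 = 7.878 kg
Step 5: ED = E_pack / m_pack = 2402.4 / 7.878 = 305.0 Wh/kg

305.0 Wh/kg


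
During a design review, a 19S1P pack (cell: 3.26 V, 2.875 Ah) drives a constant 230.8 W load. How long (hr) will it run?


Step 1: E_pack = Ns * V_cell * Np * C_cell = 19 * 3.26 * 1 * 2.875 = 178.08 Wh
Step 2: t = E_pack / P = 178.08 / 230.8 = 0.7716 hr

0.7716 hr


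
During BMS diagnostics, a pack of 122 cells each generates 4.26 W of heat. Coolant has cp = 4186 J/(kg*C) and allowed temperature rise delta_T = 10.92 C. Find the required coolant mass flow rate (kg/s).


Step 1: Total heat Q = 122 * 4.26 W = 519.72 W
Step 2: denom = cp * dT = 4186 * 10.92 = 45711
Step 3: m_dot = 519.72 / 45711 = 0.01137 kg/s

0.01137 kg/s


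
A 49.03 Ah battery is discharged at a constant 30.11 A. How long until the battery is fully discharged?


t = capacity / current = 49.03 / 30.11 = 1.628 hr

1.628 hr


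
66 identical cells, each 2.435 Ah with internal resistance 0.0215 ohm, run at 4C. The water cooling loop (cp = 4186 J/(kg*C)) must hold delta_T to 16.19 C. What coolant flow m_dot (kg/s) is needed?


Step 1: I = 4 * 2.435 = 9.74 A
Step 2: Q_cell = I^2 * R = 9.74^2 * 0.0215 = 2.0397 W
Step 3: Q_total = 66 * 2.0397 = 134.62 W
Step 4: m_dot = Q_total / (cp * dT) = 134.62 / (4186 * 16.19) = 0.001986 kg/s

0.001986 kg/s


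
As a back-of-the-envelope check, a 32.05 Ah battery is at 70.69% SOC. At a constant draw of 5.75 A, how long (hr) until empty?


Step 1: remaining = SOC/100 * C_total = 70.69/100 * 32.05 = 22.656 Ah
Step 2: t = remaining / I = 22.656 / 5.75 = 3.940 hr

3.940 hr


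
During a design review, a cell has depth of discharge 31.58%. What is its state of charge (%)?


SOC = 100 - DOD = 100 - 31.58 = 68.42%

68.42%


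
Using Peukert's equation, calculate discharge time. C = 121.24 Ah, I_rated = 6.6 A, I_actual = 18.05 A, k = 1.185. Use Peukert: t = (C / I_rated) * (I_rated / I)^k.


t_rated = C / I_rated = 121.24 / 6.6 = 18.37 hr
(I_rated/I)^k = (0.36565)^1.185 = 0.30355
t = t_rated * (I_rated/I)^k = 18.37 * 0.30355 = 5.576 hr

5.576 hr


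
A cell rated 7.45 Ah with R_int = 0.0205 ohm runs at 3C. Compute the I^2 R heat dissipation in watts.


Step 1: I = C_rate * capacity = 3 * 7.45 = 22.35 A
Step 2: Q = I^2 * R = 22.35^2 * 0.0205 = 499.52 * 0.0205 = 10.24 W

10.24 W


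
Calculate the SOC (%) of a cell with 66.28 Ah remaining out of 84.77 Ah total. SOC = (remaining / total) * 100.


SOC% = 66.28 / 84.77 * 100 = 78.19%

78.19%


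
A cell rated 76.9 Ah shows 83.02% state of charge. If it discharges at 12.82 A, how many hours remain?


Step 1: remaining = SOC/100 * C_total = 83.02/100 * 76.9 = 63.842 Ah
Step 2: t = remaining / I = 63.842 / 12.82 = 4.980 hr

4.980 hr


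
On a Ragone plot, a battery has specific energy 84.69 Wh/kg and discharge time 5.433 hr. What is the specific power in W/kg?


P_specific = E / t = 84.69 / 5.433 = 15.59 W/kg

15.59 W/kg


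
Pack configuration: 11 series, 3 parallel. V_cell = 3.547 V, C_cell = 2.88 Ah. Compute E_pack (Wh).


V_pack = 11 * 3.547 = 39.017 V
C_pack = 3 * 2.88 = 8.64 Ah
E = V_pack * C_pack = 39.017 * 8.64 = 337.1 Wh

337.1 Wh


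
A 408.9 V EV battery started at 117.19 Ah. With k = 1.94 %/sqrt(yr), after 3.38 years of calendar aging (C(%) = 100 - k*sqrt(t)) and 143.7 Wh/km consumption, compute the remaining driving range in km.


Step 1: capacity retention = 100 - 1.94 * sqrt(3.38) = 100 - 1.94 * 1.8385 = 96.433%
Step 2: C_now = 117.19 * 96.433/100 = 113.01 Ah
Step 3: E_pack = V * C_now = 408.9 * 113.01 = 46210 Wh
Step 4: range = E_pack / consumption = 46210 / 143.7 = 321.6 km

321.6 km


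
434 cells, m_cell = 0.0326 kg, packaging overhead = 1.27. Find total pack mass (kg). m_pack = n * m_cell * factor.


m_pack = n * m_cell * overhead = 434 * 0.0326 * 1.27 = 17.97 kg

17.97 kg


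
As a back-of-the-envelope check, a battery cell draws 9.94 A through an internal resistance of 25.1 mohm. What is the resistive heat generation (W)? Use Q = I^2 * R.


Convert: R = 25.1 mohm = 0.0251 ohm
Q = I^2 * R = 9.94^2 * 0.0251 = 2.480 W

2.480 W


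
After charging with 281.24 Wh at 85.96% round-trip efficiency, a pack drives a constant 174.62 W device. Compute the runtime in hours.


Step 1: E_discharge = eta/100 * E_charge = 85.96/100 * 281.24 = 241.75 Wh
Step 2: t = E_discharge / P = 241.75 / 174.62 = 1.384 hr

1.384 hr


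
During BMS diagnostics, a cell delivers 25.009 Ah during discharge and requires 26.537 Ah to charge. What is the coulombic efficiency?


eta_c = Q_dis / Q_chg * 100 = 25.009 / 26.537 * 100 = 94.24%

94.24%


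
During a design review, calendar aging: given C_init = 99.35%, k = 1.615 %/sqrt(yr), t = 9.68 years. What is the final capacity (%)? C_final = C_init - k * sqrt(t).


sqrt(t) = sqrt(9.68) = 3.1113
C_final = 99.35 - 1.615 * 3.1113 = 94.33%

94.33%


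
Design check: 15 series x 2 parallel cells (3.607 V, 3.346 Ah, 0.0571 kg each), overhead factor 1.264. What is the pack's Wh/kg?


Step 1: V_pack = 15 * 3.607 = 54.105 V
Step 2: C_pack = 2 * 3.346 = 6.692 Ah
Step 3: E_pack = V_pack * C_pack = 54.105 * 6.692 = 362.07 Wh
Step 4: m_pack = 15 * 2 * 0.0571 * 1.264 = 2.1652 kg
Step 5: ED = E_pack / m_pack = 362.07 / 2.1652 = 167.2 Wh/kg

167.2 Wh/kg


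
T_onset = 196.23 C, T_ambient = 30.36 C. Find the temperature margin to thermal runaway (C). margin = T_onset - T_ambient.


Safety margin = 196.23 C - 30.36 C = 165.87 C

165.87 C


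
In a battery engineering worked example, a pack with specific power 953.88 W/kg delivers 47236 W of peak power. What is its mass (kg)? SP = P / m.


m = P / SP = 47236 / 953.88 = 49.52 kg

49.52 kg


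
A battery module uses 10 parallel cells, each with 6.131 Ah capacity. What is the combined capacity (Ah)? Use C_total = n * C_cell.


Parallel capacities add: 10 * 6.131 Ah = 61.31 Ah

61.31 Ah


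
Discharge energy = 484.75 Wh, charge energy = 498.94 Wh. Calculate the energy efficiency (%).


eta_e = E_dis / E_chg * 100 = 484.75 / 498.94 * 100 = 97.16%

97.16%


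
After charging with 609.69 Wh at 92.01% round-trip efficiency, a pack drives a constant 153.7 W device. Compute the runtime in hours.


Step 1: E_discharge = eta/100 * E_charge = 92.01/100 * 609.69 = 560.98 Wh
Step 2: t = E_discharge / P = 560.98 / 153.7 = 3.650 hr

3.650 hr


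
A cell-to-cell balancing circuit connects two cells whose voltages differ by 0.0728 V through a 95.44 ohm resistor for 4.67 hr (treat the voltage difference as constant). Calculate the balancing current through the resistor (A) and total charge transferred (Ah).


I_bal = dV / R = 0.0728 / 95.44 = 7.6278e-04 A
Q = I_bal * t = 7.6278e-04 * 4.67 = 0.003562 Ah

I=7.6278e-04 A, Q=0.003562 Ah


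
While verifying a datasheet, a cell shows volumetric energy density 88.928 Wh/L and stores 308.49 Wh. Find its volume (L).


V = E / ED = 308.49 / 88.928 = 3.469 L

3.469 L


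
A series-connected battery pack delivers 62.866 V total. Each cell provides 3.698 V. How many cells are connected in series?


n = V_pack / V_cell = 62.866 / 3.698 = 17

17


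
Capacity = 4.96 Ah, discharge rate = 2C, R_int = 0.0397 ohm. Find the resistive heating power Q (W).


Step 1: I = C_rate * capacity = 2 * 4.96 = 9.92 A
Step 2: Q = I^2 * R = 9.92^2 * 0.0397 = 98.406 * 0.0397 = 3.907 W

3.907 W


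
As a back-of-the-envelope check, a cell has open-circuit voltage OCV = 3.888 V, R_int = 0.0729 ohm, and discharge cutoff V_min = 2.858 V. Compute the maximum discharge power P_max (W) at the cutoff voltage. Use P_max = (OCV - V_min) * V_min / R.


P_max = (OCV - V_min) * V_min / R = (3.888 - 2.858) * 2.858 / 0.0729 = 1.03 * 2.858 / 0.0729 = 40.38 W

40.38 W


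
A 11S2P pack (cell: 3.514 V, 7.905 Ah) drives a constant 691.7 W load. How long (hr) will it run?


Step 1: E_pack = Ns * V_cell * Np * C_cell = 11 * 3.514 * 2 * 7.905 = 611.12 Wh
Step 2: t = E_pack / P = 611.12 / 691.7 = 0.8835 hr

0.8835 hr


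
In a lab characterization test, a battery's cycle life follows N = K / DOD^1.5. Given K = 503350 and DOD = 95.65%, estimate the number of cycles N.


DOD^1.5 = 935.46
N = K / DOD^1.5 = 503350 / 935.46 = 538.1

538.1 cycles


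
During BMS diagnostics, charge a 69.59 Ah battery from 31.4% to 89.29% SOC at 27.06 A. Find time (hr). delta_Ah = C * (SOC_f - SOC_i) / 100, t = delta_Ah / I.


delta_Ah = 69.59 * (89.29 - 31.4) / 100 = 40.286 Ah
t = delta_Ah / I = 40.286 / 27.06 = 1.489 hr

1.489 hr


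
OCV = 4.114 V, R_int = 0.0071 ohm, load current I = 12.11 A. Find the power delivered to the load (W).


Step 1: V_terminal = OCV - I*R = 4.114 - 12.11 * 0.0071 = 4.028 V
Step 2: P_out = V_terminal * I = 4.028 * 12.11 = 48.78 W

48.78 W


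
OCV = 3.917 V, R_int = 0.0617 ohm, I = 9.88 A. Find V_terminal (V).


IR drop = 9.88 * 0.0617 = 0.6096 V
V = 3.917 - 0.6096 = 3.307 V

3.307 V


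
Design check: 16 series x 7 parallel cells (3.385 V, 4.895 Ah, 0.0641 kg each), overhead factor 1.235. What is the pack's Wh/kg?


Step 1: V_pack = 16 * 3.385 = 54.16 V
Step 2: C_pack = 7 * 4.895 = 34.265 Ah
Step 3: E_pack = V_pack * C_pack = 54.16 * 34.265 = 1855.8 Wh
Step 4: m_pack = 16 * 7 * 0.0641 * 1.235 = 8.8663 kg
Step 5: ED = E_pack / m_pack = 1855.8 / 8.8663 = 209.3 Wh/kg

209.3 Wh/kg


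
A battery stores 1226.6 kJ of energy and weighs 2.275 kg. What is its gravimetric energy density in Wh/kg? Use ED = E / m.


Convert: E = 1226.6 kJ = 340.72 Wh
ED = E / m = 340.72 / 2.275 = 149.8 Wh/kg

149.8 Wh/kg


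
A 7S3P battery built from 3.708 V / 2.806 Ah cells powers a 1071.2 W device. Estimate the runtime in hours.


Step 1: E_pack = Ns * V_cell * Np * C_cell = 7 * 3.708 * 3 * 2.806 = 218.5 Wh
Step 2: t = E_pack / P = 218.5 / 1071.2 = 0.2040 hr

0.2040 hr


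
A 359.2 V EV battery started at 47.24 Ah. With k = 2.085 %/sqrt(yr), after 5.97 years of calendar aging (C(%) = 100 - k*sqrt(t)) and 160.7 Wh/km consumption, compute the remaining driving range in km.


Step 1: capacity retention = 100 - 2.085 * sqrt(5.97) = 100 - 2.085 * 2.4434 = 94.906%
Step 2: C_now = 47.24 * 94.906/100 = 44.834 Ah
Step 3: E_pack = V * C_now = 359.2 * 44.834 = 16104 Wh
Step 4: range = E_pack / consumption = 16104 / 160.7 = 100.2 km

100.2 km


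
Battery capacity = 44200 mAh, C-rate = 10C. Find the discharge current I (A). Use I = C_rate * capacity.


Convert: capacity = 44200 mAh = 44.2 Ah
I = C_rate * capacity = 10 * 44.2 = 442 A

442 A


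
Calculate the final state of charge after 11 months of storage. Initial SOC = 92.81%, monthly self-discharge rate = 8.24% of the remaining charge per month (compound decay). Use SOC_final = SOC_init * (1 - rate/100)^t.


decay = (1 - 8.24/100)^11 = 0.38832
SOC_final = 92.81 * 0.38832 = 36.04%

36.04%


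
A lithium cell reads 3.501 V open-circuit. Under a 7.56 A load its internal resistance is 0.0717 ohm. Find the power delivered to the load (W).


Step 1: V_terminal = OCV - I*R = 3.501 - 7.56 * 0.0717 = 2.9589 V
Step 2: P_out = V_terminal * I = 2.9589 * 7.56 = 22.37 W

22.37 W


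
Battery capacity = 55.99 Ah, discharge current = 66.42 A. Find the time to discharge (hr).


Runtime = 55.99 Ah / 66.42 A = 0.8430 hr

0.8430 hr


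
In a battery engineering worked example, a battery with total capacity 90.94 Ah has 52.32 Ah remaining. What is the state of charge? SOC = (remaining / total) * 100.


SOC% = 52.32 / 90.94 * 100 = 57.53%

57.53%


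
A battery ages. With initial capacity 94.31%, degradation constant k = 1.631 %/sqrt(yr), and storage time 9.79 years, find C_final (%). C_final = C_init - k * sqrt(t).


Step 1: sqrt(9.79 yr) = 3.1289
Step 2: drop = 1.631 * 3.1289 = 5.1032
Step 3: C_final = 94.31 - 5.1032 = 89.21%

89.21%


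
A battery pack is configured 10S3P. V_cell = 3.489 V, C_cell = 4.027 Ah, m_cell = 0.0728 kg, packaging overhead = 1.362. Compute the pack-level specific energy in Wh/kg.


Step 1: V_pack = 10 * 3.489 = 34.89 V
Step 2: C_pack = 3 * 4.027 = 12.081 Ah
Step 3: E_pack = V_pack * C_pack = 34.89 * 12.081 = 421.51 Wh
Step 4: m_pack = 10 * 3 * 0.0728 * 1.362 = 2.9746 kg
Step 5: ED = E_pack / m_pack = 421.51 / 2.9746 = 141.7 Wh/kg

141.7 Wh/kg


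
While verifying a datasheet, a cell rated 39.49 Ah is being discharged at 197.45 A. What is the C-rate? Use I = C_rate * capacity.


C_rate = I / capacity = 197.45 / 39.49 = 5C

5C


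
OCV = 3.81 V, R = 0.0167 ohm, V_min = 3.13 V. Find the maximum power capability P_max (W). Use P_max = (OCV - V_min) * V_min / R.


dV = OCV - V_min = 0.68 V (so I_max = dV / R)
P_max = dV * V_min / R = 0.68 * 3.13 / 0.0167 = 127.4 W

127.4 W


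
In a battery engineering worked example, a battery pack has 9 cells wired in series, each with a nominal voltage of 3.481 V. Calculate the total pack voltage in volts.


V_pack = n * V_cell = 9 * 3.481 = 31.329 V

31.329 V


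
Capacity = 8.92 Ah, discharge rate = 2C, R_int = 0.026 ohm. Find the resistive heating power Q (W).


Step 1: I = C_rate * capacity = 2 * 8.92 = 17.84 A
Step 2: Q = I^2 * R = 17.84^2 * 0.026 = 318.27 * 0.026 = 8.275 W

8.275 W


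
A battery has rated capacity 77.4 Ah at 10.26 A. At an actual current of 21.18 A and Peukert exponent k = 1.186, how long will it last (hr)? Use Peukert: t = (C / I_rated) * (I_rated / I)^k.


Step 1: t_rated = C / I_rated = 77.4 / 10.26 = 7.5439 hr
Step 2: ratio = 10.26 / 21.18 = 0.48442
Step 3: ratio^k = 0.48442^1.186 = 0.42332
Step 4: t = t_rated * ratio^k = 7.5439 * 0.42332 = 3.193 hr

3.193 hr


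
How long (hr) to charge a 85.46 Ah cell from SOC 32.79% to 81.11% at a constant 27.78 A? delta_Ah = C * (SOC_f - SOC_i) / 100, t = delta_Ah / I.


Step 1: dSOC = 81.11% - 32.79% = 48.32%
Step 2: delta_Ah = 85.46 * 48.32 / 100 = 41.294 Ah
Step 3: t = 41.294 / 27.78 = 1.486 hr

1.486 hr


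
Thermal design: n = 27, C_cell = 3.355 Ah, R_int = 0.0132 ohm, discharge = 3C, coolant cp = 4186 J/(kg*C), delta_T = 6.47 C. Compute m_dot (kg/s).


Step 1: I = 3 * 3.355 = 10.065 A
Step 2: Q_cell = I^2 * R = 10.065^2 * 0.0132 = 1.3372 W
Step 3: Q_total = 27 * 1.3372 = 36.104 W
Step 4: m_dot = Q_total / (cp * dT) = 36.104 / (4186 * 6.47) = 0.001333 kg/s

0.001333 kg/s


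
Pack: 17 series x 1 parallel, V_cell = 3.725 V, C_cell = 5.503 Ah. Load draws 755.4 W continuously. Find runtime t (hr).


Step 1: E_pack = Ns * V_cell * Np * C_cell = 17 * 3.725 * 1 * 5.503 = 348.48 Wh
Step 2: t = E_pack / P = 348.48 / 755.4 = 0.4613 hr

0.4613 hr


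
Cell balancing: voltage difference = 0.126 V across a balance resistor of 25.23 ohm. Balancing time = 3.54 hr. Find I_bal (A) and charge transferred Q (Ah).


I_bal = dV / R = 0.126 / 25.23 = 0.0049941 A
Q = I_bal * t = 0.0049941 * 3.54 = 0.01768 Ah

I=0.0049941 A, Q=0.01768 Ah


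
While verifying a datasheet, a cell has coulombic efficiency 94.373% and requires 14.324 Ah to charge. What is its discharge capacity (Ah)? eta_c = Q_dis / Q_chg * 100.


Q_dis = eta/100 * Q_chg = 94.373/100 * 14.324 = 13.52 Ah

13.52 Ah


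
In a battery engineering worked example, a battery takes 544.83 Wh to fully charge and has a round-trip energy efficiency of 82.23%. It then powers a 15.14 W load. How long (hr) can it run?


Step 1: E_discharge = eta/100 * E_charge = 82.23/100 * 544.83 = 448.01 Wh
Step 2: t = E_discharge / P = 448.01 / 15.14 = 29.59 hr

29.59 hr


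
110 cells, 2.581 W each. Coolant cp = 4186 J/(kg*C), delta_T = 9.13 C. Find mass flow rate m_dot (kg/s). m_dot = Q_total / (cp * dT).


Q_total = 110 * 2.581 = 283.91 W
m_dot = Q_total / (cp * dT) = 283.91 / (4186 * 9.13) = 0.007429 kg/s

0.007429 kg/s


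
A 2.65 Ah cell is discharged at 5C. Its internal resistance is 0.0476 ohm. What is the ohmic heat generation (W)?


Step 1: I = C_rate * capacity = 5 * 2.65 = 13.25 A
Step 2: Q = I^2 * R = 13.25^2 * 0.0476 = 175.56 * 0.0476 = 8.357 W

8.357 W


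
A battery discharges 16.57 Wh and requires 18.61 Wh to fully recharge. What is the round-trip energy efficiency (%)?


eta_e = E_dis / E_chg * 100 = 16.57 / 18.61 * 100 = 89.04%

89.04%


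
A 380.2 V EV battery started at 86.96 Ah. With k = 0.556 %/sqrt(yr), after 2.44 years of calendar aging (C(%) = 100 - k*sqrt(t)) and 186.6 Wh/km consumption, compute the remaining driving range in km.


Step 1: capacity retention = 100 - 0.556 * sqrt(2.44) = 100 - 0.556 * 1.562 = 99.132%
Step 2: C_now = 86.96 * 99.132/100 = 86.205 Ah
Step 3: E_pack = V * C_now = 380.2 * 86.205 = 32775 Wh
Step 4: range = E_pack / consumption = 32775 / 186.6 = 175.6 km

175.6 km


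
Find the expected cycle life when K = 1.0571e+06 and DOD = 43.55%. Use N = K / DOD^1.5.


Step 1: DOD^1.5 = 43.55^1.5 = 287.4
Step 2: N = 1.0571e+06 / 287.4 = 3678 cycles

3678 cycles


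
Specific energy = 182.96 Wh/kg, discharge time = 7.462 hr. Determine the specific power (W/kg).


Specific power = 182.96 Wh/kg / 7.462 hr = 24.52 W/kg

24.52 W/kg


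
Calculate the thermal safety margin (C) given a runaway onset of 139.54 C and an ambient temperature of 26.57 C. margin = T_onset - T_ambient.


Safety margin = 139.54 C - 26.57 C = 112.97 C

112.97 C


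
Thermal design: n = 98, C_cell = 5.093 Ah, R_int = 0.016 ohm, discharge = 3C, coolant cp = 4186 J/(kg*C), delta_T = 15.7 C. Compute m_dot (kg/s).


Step 1: I = 3 * 5.093 = 15.279 A
Step 2: Q_cell = I^2 * R = 15.279^2 * 0.016 = 3.7352 W
Step 3: Q_total = 98 * 3.7352 = 366.05 W
Step 4: m_dot = Q_total / (cp * dT) = 366.05 / (4186 * 15.7) = 0.005570 kg/s

0.005570 kg/s


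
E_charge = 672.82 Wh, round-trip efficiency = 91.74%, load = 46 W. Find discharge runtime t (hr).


Step 1: E_discharge = eta/100 * E_charge = 91.74/100 * 672.82 = 617.25 Wh
Step 2: t = E_discharge / P = 617.25 / 46 = 13.42 hr

13.42 hr


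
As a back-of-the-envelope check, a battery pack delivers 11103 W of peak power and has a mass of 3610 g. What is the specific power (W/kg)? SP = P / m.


Convert: m = 3610 g = 3.61 kg
SP = P / m = 11103 / 3.61 = 3076 W/kg

3076 W/kg


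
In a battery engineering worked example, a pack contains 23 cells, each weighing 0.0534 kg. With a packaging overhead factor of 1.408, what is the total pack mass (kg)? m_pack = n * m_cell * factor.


m_pack = n * m_cell * overhead = 23 * 0.0534 * 1.408 = 1.729 kg

1.729 kg


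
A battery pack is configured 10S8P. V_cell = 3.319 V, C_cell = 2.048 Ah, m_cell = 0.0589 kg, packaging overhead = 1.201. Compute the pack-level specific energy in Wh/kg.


Step 1: V_pack = 10 * 3.319 = 33.19 V
Step 2: C_pack = 8 * 2.048 = 16.384 Ah
Step 3: E_pack = V_pack * C_pack = 33.19 * 16.384 = 543.78 Wh
Step 4: m_pack = 10 * 8 * 0.0589 * 1.201 = 5.6591 kg
Step 5: ED = E_pack / m_pack = 543.78 / 5.6591 = 96.09 Wh/kg

96.09 Wh/kg


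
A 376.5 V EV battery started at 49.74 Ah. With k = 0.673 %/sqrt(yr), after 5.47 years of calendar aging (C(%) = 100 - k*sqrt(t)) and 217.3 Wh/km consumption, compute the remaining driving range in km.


Step 1: capacity retention = 100 - 0.673 * sqrt(5.47) = 100 - 0.673 * 2.3388 = 98.426%
Step 2: C_now = 49.74 * 98.426/100 = 48.957 Ah
Step 3: E_pack = V * C_now = 376.5 * 48.957 = 18432 Wh
Step 4: range = E_pack / consumption = 18432 / 217.3 = 84.82 km

84.82 km


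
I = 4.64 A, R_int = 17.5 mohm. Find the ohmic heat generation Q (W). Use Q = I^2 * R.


Convert: R = 17.5 mohm = 0.0175 ohm
Q = I^2 * R = 4.64^2 * 0.0175 = 0.3768 W

0.3768 W


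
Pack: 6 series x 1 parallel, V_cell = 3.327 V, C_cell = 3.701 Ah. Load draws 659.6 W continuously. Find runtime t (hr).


Step 1: E_pack = Ns * V_cell * Np * C_cell = 6 * 3.327 * 1 * 3.701 = 73.879 Wh
Step 2: t = E_pack / P = 73.879 / 659.6 = 0.1120 hr

0.1120 hr


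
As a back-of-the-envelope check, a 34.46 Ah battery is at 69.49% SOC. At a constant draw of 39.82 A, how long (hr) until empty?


Step 1: remaining = SOC/100 * C_total = 69.49/100 * 34.46 = 23.946 Ah
Step 2: t = remaining / I = 23.946 / 39.82 = 0.6014 hr

0.6014 hr


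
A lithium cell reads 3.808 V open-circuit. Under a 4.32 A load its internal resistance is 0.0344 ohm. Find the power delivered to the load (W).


Step 1: V_terminal = OCV - I*R = 3.808 - 4.32 * 0.0344 = 3.6594 V
Step 2: P_out = V_terminal * I = 3.6594 * 4.32 = 15.81 W

15.81 W


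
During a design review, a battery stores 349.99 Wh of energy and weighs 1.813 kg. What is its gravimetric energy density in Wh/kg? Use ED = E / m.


Specific energy = 349.99 Wh / 1.813 kg = 193.0 Wh/kg

193.0 Wh/kg


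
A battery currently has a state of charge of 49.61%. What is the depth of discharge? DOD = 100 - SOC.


DOD = 100 - SOC = 100 - 49.61 = 50.39%

50.39%


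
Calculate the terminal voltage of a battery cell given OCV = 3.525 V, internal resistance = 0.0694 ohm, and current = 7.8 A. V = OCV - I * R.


IR drop = 7.8 * 0.0694 = 0.54132 V
V = 3.525 - 0.54132 = 2.984 V

2.984 V


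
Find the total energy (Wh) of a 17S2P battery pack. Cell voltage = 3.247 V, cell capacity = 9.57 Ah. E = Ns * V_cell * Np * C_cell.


V_pack = 17 * 3.247 = 55.199 V
C_pack = 2 * 9.57 = 19.14 Ah
E = V_pack * C_pack = 55.199 * 19.14 = 1057 Wh

1057 Wh


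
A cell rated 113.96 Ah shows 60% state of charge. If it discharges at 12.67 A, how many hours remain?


Step 1: remaining = SOC/100 * C_total = 60/100 * 113.96 = 68.376 Ah
Step 2: t = remaining / I = 68.376 / 12.67 = 5.397 hr

5.397 hr
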